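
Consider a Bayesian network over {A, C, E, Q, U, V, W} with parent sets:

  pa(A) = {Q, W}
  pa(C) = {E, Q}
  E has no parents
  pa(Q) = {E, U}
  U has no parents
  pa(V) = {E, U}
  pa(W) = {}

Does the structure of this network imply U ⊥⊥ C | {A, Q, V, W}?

No — U and C are not d-separated given {A, Q, V, W}.

There are 4 undirected paths between U and C; checking each against the conditioning set {A, Q, V, W}:
Path 1: U → Q ← E → C
  Q is a collider and Q is conditioned on, which opens it; E is a fork and E is not conditioned on — no node blocks this path, so it is active.
Path 2: U → Q → C
  Q is a chain here and Q is conditioned on, so the path is blocked at Q.
Path 3: U → V ← E → Q → C
  Q is a chain here and Q is conditioned on, so the path is blocked at Q.
Path 4: U → V ← E → C
  V is a collider and V is conditioned on, which opens it; E is a fork and E is not conditioned on — no node blocks this path, so it is active.
At least one path is unblocked, so d-separation fails.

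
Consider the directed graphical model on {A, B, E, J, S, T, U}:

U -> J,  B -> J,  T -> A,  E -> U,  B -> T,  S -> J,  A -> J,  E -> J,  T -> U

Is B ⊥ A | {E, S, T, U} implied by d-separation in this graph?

There are 6 undirected paths between B and A; checking each against the conditioning set {E, S, T, U}:
Path 1: B → T → U ← E → J ← A
  T is a chain here and T is conditioned on, so the path is blocked at T.
Path 2: B → T → U → J ← A
  T is a chain here and T is conditioned on, so the path is blocked at T.
Path 3: B → T → A
  T is a chain here and T is conditioned on, so the path is blocked at T.
Path 4: B → J ← E → U ← T → A
  J is a collider here and neither J nor any of its descendants is conditioned on, so the collider stays closed — the path is blocked at J.
Path 5: B → J ← U ← T → A
  J is a collider here and neither J nor any of its descendants is conditioned on, so the collider stays closed — the path is blocked at J.
Path 6: B → J ← A
  J is a collider here and neither J nor any of its descendants is conditioned on, so the collider stays closed — the path is blocked at J.
All paths are blocked; B ⊥ A | {E, S, T, U} holds.

Yes — B and A are d-separated given {E, S, T, U}.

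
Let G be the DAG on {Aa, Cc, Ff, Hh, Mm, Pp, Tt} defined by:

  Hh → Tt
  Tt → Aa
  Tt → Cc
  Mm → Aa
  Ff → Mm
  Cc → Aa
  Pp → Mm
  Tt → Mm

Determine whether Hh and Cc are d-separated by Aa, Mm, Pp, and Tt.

Enumerating the 3 paths from Hh to Cc and testing each for blocking by {Aa, Mm, Pp, Tt}:
Path 1: Hh → Tt → Aa ← Cc
  Tt is a chain here and Tt is conditioned on, so the path is blocked at Tt.
Path 2: Hh → Tt → Cc
  Tt is a chain here and Tt is conditioned on, so the path is blocked at Tt.
Path 3: Hh → Tt → Mm → Aa ← Cc
  Tt is a chain here and Tt is conditioned on, so the path is blocked at Tt.
Since every path is blocked, d-separation holds.

Yes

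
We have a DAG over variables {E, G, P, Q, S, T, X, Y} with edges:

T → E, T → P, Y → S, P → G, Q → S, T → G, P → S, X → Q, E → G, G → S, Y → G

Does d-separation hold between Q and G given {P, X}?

Yes

Enumerating the 5 paths from Q to G and testing each for blocking by {P, X}:
Path 1: Q → S ← G
  S is a collider here and neither S nor any of its descendants is conditioned on, so the collider stays closed — the path is blocked at S.
Path 2: Q → S ← P → G
  S is a collider here and neither S nor any of its descendants is conditioned on, so the collider stays closed — the path is blocked at S.
Path 3: Q → S ← P ← T → E → G
  S is a collider here and neither S nor any of its descendants is conditioned on, so the collider stays closed — the path is blocked at S.
Path 4: Q → S ← P ← T → G
  S is a collider here and neither S nor any of its descendants is conditioned on, so the collider stays closed — the path is blocked at S.
Path 5: Q → S ← Y → G
  S is a collider here and neither S nor any of its descendants is conditioned on, so the collider stays closed — the path is blocked at S.
All paths are blocked; Q ⊥ G | {P, X} holds.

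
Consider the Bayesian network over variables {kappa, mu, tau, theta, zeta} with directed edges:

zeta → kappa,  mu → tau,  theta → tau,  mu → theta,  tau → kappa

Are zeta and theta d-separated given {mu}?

We examine all 2 paths between zeta and theta:
Path 1: zeta → kappa ← tau ← mu → theta
  kappa is a collider here and neither kappa nor any of its descendants is conditioned on, so the collider stays closed — the path is blocked at kappa.
Path 2: zeta → kappa ← tau ← theta
  kappa is a collider here and neither kappa nor any of its descendants is conditioned on, so the collider stays closed — the path is blocked at kappa.
Since every path is blocked, d-separation holds.

Yes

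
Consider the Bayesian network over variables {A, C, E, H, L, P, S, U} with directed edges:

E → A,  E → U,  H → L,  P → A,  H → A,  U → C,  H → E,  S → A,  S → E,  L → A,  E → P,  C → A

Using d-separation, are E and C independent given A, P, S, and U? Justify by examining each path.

No

There are 6 undirected paths between E and C; checking each against the conditioning set {A, P, S, U}:
  1. E → P → A ← C — P:chain[blocks]; A:collider[open] ⇒ blocked
  2. E → A ← C — A:collider[open] ⇒ active
  3. E ← H → A ← C — H:fork[open]; A:collider[open] ⇒ active
  4. E ← H → L → A ← C — H:fork[open]; L:chain[open]; A:collider[open] ⇒ active
  5. E ← S → A ← C — S:fork[blocks]; A:collider[open] ⇒ blocked
  6. E → U → C — U:chain[blocks] ⇒ blocked
Because an active path exists, E and C are not d-separated.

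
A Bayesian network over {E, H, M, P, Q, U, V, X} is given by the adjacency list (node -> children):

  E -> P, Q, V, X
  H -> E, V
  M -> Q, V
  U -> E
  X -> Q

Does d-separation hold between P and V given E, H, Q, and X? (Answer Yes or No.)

We examine all 4 paths between P and V:
Path 1: P ← E → Q ← M → V
  E is a fork here and E is conditioned on, so the path is blocked at E.
Path 2: P ← E → X → Q ← M → V
  E is a fork here and E is conditioned on, so the path is blocked at E.
Path 3: P ← E ← H → V
  E is a chain here and E is conditioned on, so the path is blocked at E.
Path 4: P ← E → V
  E is a fork here and E is conditioned on, so the path is blocked at E.
All paths are blocked; P ⊥ V | {E, H, Q, X} holds.

Yes — P and V are d-separated given {E, H, Q, X}.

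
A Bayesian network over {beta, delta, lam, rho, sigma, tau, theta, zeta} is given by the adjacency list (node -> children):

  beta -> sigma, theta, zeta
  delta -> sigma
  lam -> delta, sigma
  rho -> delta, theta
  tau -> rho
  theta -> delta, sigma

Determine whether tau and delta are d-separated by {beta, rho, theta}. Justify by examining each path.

Yes

Enumerating the 6 paths from tau to delta and testing each for blocking by {beta, rho, theta}:
  1. tau → rho → delta — rho:chain[blocks] ⇒ blocked
  2. tau → rho → theta ← beta → sigma ← delta — rho:chain[blocks]; theta:collider[open]; beta:fork[blocks]; sigma:collider[blocks] ⇒ blocked
  3. tau → rho → theta ← beta → sigma ← lam → delta — rho:chain[blocks]; theta:collider[open]; beta:fork[blocks]; sigma:collider[blocks]; lam:fork[open] ⇒ blocked
  4. tau → rho → theta → sigma ← delta — rho:chain[blocks]; theta:chain[blocks]; sigma:collider[blocks] ⇒ blocked
  5. tau → rho → theta → sigma ← lam → delta — rho:chain[blocks]; theta:chain[blocks]; sigma:collider[blocks]; lam:fork[open] ⇒ blocked
  6. tau → rho → theta → delta — rho:chain[blocks]; theta:chain[blocks] ⇒ blocked
All paths are blocked; tau ⊥ delta | {beta, rho, theta} holds.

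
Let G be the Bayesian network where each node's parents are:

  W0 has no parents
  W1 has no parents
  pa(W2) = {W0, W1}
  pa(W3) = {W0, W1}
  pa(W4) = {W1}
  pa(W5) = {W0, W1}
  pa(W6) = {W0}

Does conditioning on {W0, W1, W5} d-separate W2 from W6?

Yes — W2 and W6 are d-separated given {W0, W1, W5}.

Enumerating the 3 paths from W2 to W6 and testing each for blocking by {W0, W1, W5}:
Path 1: W2 ← W0 → W6
  W0 is a fork here and W0 is conditioned on, so the path is blocked at W0.
Path 2: W2 ← W1 → W3 ← W0 → W6
  W1 is a fork here and W1 is conditioned on, so the path is blocked at W1.
Path 3: W2 ← W1 → W5 ← W0 → W6
  W1 is a fork here and W1 is conditioned on, so the path is blocked at W1.
Since every path is blocked, d-separation holds.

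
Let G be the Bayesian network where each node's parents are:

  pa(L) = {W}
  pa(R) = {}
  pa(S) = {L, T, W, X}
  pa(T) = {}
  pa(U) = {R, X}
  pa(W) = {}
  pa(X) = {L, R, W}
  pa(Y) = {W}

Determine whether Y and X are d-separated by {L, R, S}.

Enumerating the 5 paths from Y to X and testing each for blocking by {L, R, S}:
  1. Y ← W → S ← X — W:fork[open]; S:collider[open] ⇒ active
  2. Y ← W → S ← L → X — W:fork[open]; S:collider[open]; L:fork[blocks] ⇒ blocked
  3. Y ← W → X — W:fork[open] ⇒ active
  4. Y ← W → L → S ← X — W:fork[open]; L:chain[blocks]; S:collider[open] ⇒ blocked
  5. Y ← W → L → X — W:fork[open]; L:chain[blocks] ⇒ blocked
Because an active path exists, Y and X are not d-separated.

No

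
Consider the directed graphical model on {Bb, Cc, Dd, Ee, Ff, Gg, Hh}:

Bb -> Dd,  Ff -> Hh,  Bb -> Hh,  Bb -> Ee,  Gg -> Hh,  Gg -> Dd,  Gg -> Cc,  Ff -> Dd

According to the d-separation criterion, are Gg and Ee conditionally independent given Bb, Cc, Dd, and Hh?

4 paths connect Gg and Ee; each must be blocked for d-separation to hold:
Path 1: Gg → Dd ← Bb → Ee
  Bb is a fork here and Bb is conditioned on, so the path is blocked at Bb.
Path 2: Gg → Dd ← Ff → Hh ← Bb → Ee
  Bb is a fork here and Bb is conditioned on, so the path is blocked at Bb.
Path 3: Gg → Hh ← Bb → Ee
  Bb is a fork here and Bb is conditioned on, so the path is blocked at Bb.
Path 4: Gg → Hh ← Ff → Dd ← Bb → Ee
  Bb is a fork here and Bb is conditioned on, so the path is blocked at Bb.
Every path is blocked, so Gg and Ee are d-separated given {Bb, Cc, Dd, Hh}.

Yes — Gg and Ee are d-separated given {Bb, Cc, Dd, Hh}.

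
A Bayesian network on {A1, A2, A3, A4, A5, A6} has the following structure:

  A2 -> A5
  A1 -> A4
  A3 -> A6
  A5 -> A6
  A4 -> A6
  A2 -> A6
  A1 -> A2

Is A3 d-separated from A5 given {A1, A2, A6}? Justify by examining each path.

No

3 paths connect A3 and A5; each must be blocked for d-separation to hold:
  1. A3 → A6 ← A5 — A6:collider[open] ⇒ active
  2. A3 → A6 ← A4 ← A1 → A2 → A5 — A6:collider[open]; A4:chain[open]; A1:fork[blocks]; A2:chain[blocks] ⇒ blocked
  3. A3 → A6 ← A2 → A5 — A6:collider[open]; A2:fork[blocks] ⇒ blocked
At least one path is unblocked, so d-separation fails.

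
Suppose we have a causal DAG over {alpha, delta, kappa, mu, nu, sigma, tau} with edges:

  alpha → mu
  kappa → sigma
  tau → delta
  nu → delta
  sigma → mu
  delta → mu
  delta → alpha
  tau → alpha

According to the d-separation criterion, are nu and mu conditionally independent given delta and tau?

3 paths connect nu and mu; each must be blocked for d-separation to hold:
Path 1: nu → delta → mu
  delta is a chain here and delta is conditioned on, so the path is blocked at delta.
Path 2: nu → delta → alpha → mu
  delta is a chain here and delta is conditioned on, so the path is blocked at delta.
Path 3: nu → delta ← tau → alpha → mu
  tau is a fork here and tau is conditioned on, so the path is blocked at tau.
All paths are blocked; nu ⊥ mu | {delta, tau} holds.

Yes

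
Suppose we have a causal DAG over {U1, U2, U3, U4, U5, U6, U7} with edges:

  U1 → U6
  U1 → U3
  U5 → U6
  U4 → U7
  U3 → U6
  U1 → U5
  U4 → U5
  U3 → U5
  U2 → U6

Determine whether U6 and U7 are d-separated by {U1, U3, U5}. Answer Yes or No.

Yes

Enumerating the 5 paths from U6 to U7 and testing each for blocking by {U1, U3, U5}:
Path 1: U6 ← U3 → U5 ← U4 → U7
  U3 is a fork here and U3 is conditioned on, so the path is blocked at U3.
Path 2: U6 ← U3 ← U1 → U5 ← U4 → U7
  U3 is a chain here and U3 is conditioned on, so the path is blocked at U3.
Path 3: U6 ← U5 ← U4 → U7
  U5 is a chain here and U5 is conditioned on, so the path is blocked at U5.
Path 4: U6 ← U1 → U3 → U5 ← U4 → U7
  U1 is a fork here and U1 is conditioned on, so the path is blocked at U1.
Path 5: U6 ← U1 → U5 ← U4 → U7
  U1 is a fork here and U1 is conditioned on, so the path is blocked at U1.
Since every path is blocked, d-separation holds.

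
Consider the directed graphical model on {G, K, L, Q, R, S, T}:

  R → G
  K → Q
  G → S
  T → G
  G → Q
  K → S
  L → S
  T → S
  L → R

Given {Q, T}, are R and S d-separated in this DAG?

No — R and S are not d-separated given {Q, T}.

There are 4 undirected paths between R and S; checking each against the conditioning set {Q, T}:
Path 1: R → G → Q ← K → S
  G is a chain and G is not conditioned on; Q is a collider and Q is conditioned on, which opens it; K is a fork and K is not conditioned on — no node blocks this path, so it is active.
Path 2: R → G ← T → S
  T is a fork here and T is conditioned on, so the path is blocked at T.
Path 3: R → G → S
  G is a chain and G is not conditioned on — no node blocks this path, so it is active.
Path 4: R ← L → S
  L is a fork and L is not conditioned on — no node blocks this path, so it is active.
At least one path is unblocked, so d-separation fails.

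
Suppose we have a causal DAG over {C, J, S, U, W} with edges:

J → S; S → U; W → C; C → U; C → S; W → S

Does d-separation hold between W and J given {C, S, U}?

Enumerating the 3 paths from W to J and testing each for blocking by {C, S, U}:
Path 1: W → S ← J
  S is a collider and S is conditioned on, which opens it — no node blocks this path, so it is active.
Path 2: W → C → S ← J
  C is a chain here and C is conditioned on, so the path is blocked at C.
Path 3: W → C → U ← S ← J
  C is a chain here and C is conditioned on, so the path is blocked at C.
Since the path W → S ← J is active, W and J are not d-separated given {C, S, U}.

No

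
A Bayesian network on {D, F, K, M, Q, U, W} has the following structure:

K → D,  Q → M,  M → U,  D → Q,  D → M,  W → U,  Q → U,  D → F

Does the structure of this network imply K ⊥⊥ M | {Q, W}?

There are 3 undirected paths between K and M; checking each against the conditioning set {Q, W}:
  1. K → D → M — D:chain[open] ⇒ active
  2. K → D → Q → M — D:chain[open]; Q:chain[blocks] ⇒ blocked
  3. K → D → Q → U ← M — D:chain[open]; Q:chain[blocks]; U:collider[blocks] ⇒ blocked
Since the path K → D → M is active, K and M are not d-separated given {Q, W}.

No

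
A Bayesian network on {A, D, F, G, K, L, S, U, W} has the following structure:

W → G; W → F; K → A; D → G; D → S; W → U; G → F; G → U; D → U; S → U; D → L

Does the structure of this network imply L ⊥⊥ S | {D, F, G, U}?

Yes — L and S are d-separated given {D, F, G, U}.

There are 5 undirected paths between L and S; checking each against the conditioning set {D, F, G, U}:
  1. L ← D → G ← W → U ← S — D:fork[blocks]; G:collider[open]; W:fork[open]; U:collider[open] ⇒ blocked
  2. L ← D → G → U ← S — D:fork[blocks]; G:chain[blocks]; U:collider[open] ⇒ blocked
  3. L ← D → G → F ← W → U ← S — D:fork[blocks]; G:chain[blocks]; F:collider[open]; W:fork[open]; U:collider[open] ⇒ blocked
  4. L ← D → S — D:fork[blocks] ⇒ blocked
  5. L ← D → U ← S — D:fork[blocks]; U:collider[open] ⇒ blocked
All paths are blocked; L ⊥ S | {D, F, G, U} holds.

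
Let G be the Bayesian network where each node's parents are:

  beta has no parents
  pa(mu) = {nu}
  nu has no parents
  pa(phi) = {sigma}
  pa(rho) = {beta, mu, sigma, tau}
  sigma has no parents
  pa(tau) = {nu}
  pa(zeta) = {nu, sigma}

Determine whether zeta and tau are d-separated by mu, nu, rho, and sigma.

4 paths connect zeta and tau; each must be blocked for d-separation to hold:
Path 1: zeta ← nu → tau
  nu is a fork here and nu is conditioned on, so the path is blocked at nu.
Path 2: zeta ← nu → mu → rho ← tau
  nu is a fork here and nu is conditioned on, so the path is blocked at nu.
Path 3: zeta ← sigma → rho ← tau
  sigma is a fork here and sigma is conditioned on, so the path is blocked at sigma.
Path 4: zeta ← sigma → rho ← mu ← nu → tau
  sigma is a fork here and sigma is conditioned on, so the path is blocked at sigma.
Every path is blocked, so zeta and tau are d-separated given {mu, nu, rho, sigma}.

Yes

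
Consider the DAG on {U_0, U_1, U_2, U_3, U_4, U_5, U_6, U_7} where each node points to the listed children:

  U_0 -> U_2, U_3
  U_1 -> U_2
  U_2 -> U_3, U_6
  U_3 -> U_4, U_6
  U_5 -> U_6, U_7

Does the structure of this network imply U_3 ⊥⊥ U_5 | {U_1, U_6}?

There are 3 undirected paths between U_3 and U_5; checking each against the conditioning set {U_1, U_6}:
  1. U_3 → U_6 ← U_5 — U_6:collider[open] ⇒ active
  2. U_3 ← U_0 → U_2 → U_6 ← U_5 — U_0:fork[open]; U_2:chain[open]; U_6:collider[open] ⇒ active
  3. U_3 ← U_2 → U_6 ← U_5 — U_2:fork[open]; U_6:collider[open] ⇒ active
At least one path is unblocked, so d-separation fails.

No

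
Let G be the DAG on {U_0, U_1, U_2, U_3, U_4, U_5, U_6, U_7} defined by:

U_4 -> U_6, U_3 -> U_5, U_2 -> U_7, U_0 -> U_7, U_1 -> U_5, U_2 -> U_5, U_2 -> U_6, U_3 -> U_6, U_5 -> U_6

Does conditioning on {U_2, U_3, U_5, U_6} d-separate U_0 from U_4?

Enumerating the 3 paths from U_0 to U_4 and testing each for blocking by {U_2, U_3, U_5, U_6}:
Path 1: U_0 → U_7 ← U_2 → U_5 ← U_3 → U_6 ← U_4
  U_7 is a collider here and neither U_7 nor any of its descendants is conditioned on, so the collider stays closed — the path is blocked at U_7.
Path 2: U_0 → U_7 ← U_2 → U_5 → U_6 ← U_4
  U_7 is a collider here and neither U_7 nor any of its descendants is conditioned on, so the collider stays closed — the path is blocked at U_7.
Path 3: U_0 → U_7 ← U_2 → U_6 ← U_4
  U_7 is a collider here and neither U_7 nor any of its descendants is conditioned on, so the collider stays closed — the path is blocked at U_7.
Every path is blocked, so U_0 and U_4 are d-separated given {U_2, U_3, U_5, U_6}.

Yes — U_0 and U_4 are d-separated given {U_2, U_3, U_5, U_6}.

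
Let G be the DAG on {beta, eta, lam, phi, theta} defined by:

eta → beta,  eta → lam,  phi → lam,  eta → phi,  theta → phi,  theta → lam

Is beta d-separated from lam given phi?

No

We examine all 3 paths between beta and lam:
  1. beta ← eta → lam — eta:fork[open] ⇒ active
  2. beta ← eta → phi → lam — eta:fork[open]; phi:chain[blocks] ⇒ blocked
  3. beta ← eta → phi ← theta → lam — eta:fork[open]; phi:collider[open]; theta:fork[open] ⇒ active
Since the path beta ← eta → lam is active, beta and lam are not d-separated given {phi}.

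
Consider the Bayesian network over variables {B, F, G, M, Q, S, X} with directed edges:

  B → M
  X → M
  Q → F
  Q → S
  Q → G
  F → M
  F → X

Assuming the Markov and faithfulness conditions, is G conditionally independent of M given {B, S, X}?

2 paths connect G and M; each must be blocked for d-separation to hold:
  1. G ← Q → F → M — Q:fork[open]; F:chain[open] ⇒ active
  2. G ← Q → F → X → M — Q:fork[open]; F:chain[open]; X:chain[blocks] ⇒ blocked
At least one path is unblocked, so d-separation fails.

No — G and M are not d-separated given {B, S, X}.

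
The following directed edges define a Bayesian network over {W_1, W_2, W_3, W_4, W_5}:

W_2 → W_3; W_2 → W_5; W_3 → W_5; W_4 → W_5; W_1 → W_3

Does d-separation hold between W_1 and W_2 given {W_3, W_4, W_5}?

No — W_1 and W_2 are not d-separated given {W_3, W_4, W_5}.

2 paths connect W_1 and W_2; each must be blocked for d-separation to hold:
  1. W_1 → W_3 → W_5 ← W_2 — W_3:chain[blocks]; W_5:collider[open] ⇒ blocked
  2. W_1 → W_3 ← W_2 — W_3:collider[open] ⇒ active
Because an active path exists, W_1 and W_2 are not d-separated.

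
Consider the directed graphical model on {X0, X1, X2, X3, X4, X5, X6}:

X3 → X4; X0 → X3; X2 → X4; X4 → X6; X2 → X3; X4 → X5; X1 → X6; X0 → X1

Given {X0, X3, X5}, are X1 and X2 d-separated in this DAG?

4 paths connect X1 and X2; each must be blocked for d-separation to hold:
  1. X1 → X6 ← X4 ← X3 ← X2 — X6:collider[blocks]; X4:chain[open]; X3:chain[blocks] ⇒ blocked
  2. X1 → X6 ← X4 ← X2 — X6:collider[blocks]; X4:chain[open] ⇒ blocked
  3. X1 ← X0 → X3 → X4 ← X2 — X0:fork[blocks]; X3:chain[blocks]; X4:collider[open] ⇒ blocked
  4. X1 ← X0 → X3 ← X2 — X0:fork[blocks]; X3:collider[open] ⇒ blocked
Since every path is blocked, d-separation holds.

Yes — X1 and X2 are d-separated given {X0, X3, X5}.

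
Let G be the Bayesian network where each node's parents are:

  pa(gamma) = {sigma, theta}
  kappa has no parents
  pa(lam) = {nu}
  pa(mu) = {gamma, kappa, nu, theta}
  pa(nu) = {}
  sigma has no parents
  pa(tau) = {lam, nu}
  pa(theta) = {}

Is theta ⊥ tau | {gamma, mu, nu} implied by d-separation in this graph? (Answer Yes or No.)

Yes — theta and tau are d-separated given {gamma, mu, nu}.

Enumerating the 4 paths from theta to tau and testing each for blocking by {gamma, mu, nu}:
Path 1: theta → gamma → mu ← nu → tau
  gamma is a chain here and gamma is conditioned on, so the path is blocked at gamma.
Path 2: theta → gamma → mu ← nu → lam → tau
  gamma is a chain here and gamma is conditioned on, so the path is blocked at gamma.
Path 3: theta → mu ← nu → tau
  nu is a fork here and nu is conditioned on, so the path is blocked at nu.
Path 4: theta → mu ← nu → lam → tau
  nu is a fork here and nu is conditioned on, so the path is blocked at nu.
Every path is blocked, so theta and tau are d-separated given {gamma, mu, nu}.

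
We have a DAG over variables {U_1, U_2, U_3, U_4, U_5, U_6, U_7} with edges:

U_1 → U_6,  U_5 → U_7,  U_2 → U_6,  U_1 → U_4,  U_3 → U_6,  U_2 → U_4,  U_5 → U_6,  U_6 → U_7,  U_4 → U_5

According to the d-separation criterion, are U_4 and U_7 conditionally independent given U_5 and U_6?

We examine all 6 paths between U_4 and U_7:
Path 1: U_4 → U_5 → U_6 → U_7
  U_5 is a chain here and U_5 is conditioned on, so the path is blocked at U_5.
Path 2: U_4 → U_5 → U_7
  U_5 is a chain here and U_5 is conditioned on, so the path is blocked at U_5.
Path 3: U_4 ← U_2 → U_6 ← U_5 → U_7
  U_5 is a fork here and U_5 is conditioned on, so the path is blocked at U_5.
Path 4: U_4 ← U_2 → U_6 → U_7
  U_6 is a chain here and U_6 is conditioned on, so the path is blocked at U_6.
Path 5: U_4 ← U_1 → U_6 ← U_5 → U_7
  U_5 is a fork here and U_5 is conditioned on, so the path is blocked at U_5.
Path 6: U_4 ← U_1 → U_6 → U_7
  U_6 is a chain here and U_6 is conditioned on, so the path is blocked at U_6.
All paths are blocked; U_4 ⊥ U_7 | {U_5, U_6} holds.

Yes — U_4 and U_7 are d-separated given {U_5, U_6}.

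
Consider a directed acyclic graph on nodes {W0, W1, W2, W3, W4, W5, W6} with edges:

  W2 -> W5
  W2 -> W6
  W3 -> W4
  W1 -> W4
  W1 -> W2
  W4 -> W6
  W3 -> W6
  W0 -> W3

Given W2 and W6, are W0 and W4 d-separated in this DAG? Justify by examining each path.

No

There are 3 undirected paths between W0 and W4; checking each against the conditioning set {W2, W6}:
Path 1: W0 → W3 → W6 ← W2 ← W1 → W4
  W2 is a chain here and W2 is conditioned on, so the path is blocked at W2.
Path 2: W0 → W3 → W6 ← W4
  W3 is a chain and W3 is not conditioned on; W6 is a collider and W6 is conditioned on, which opens it — no node blocks this path, so it is active.
Path 3: W0 → W3 → W4
  W3 is a chain and W3 is not conditioned on — no node blocks this path, so it is active.
At least one path is unblocked, so d-separation fails.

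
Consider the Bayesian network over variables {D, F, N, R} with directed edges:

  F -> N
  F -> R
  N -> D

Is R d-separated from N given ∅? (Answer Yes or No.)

No — R and N are not d-separated given ∅.

There is one path between R and N:
  1. R ← F → N — F:fork[open] ⇒ active
Because an active path exists, R and N are not d-separated.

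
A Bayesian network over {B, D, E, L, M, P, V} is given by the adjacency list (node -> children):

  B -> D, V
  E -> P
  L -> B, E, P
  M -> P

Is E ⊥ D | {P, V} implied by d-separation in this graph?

Enumerating the 2 paths from E to D and testing each for blocking by {P, V}:
  1. E → P ← L → B → D — P:collider[open]; L:fork[open]; B:chain[open] ⇒ active
  2. E ← L → B → D — L:fork[open]; B:chain[open] ⇒ active
Since the path E → P ← L → B → D is active, E and D are not d-separated given {P, V}.

No — E and D are not d-separated given {P, V}.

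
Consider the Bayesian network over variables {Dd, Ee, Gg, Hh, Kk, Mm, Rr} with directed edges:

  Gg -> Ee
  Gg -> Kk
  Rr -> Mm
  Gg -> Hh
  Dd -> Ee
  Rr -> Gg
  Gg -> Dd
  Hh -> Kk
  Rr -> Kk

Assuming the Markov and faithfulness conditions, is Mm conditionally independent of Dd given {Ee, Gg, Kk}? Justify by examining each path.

Yes — Mm and Dd are d-separated given {Ee, Gg, Kk}.

Enumerating the 6 paths from Mm to Dd and testing each for blocking by {Ee, Gg, Kk}:
Path 1: Mm ← Rr → Gg → Dd
  Gg is a chain here and Gg is conditioned on, so the path is blocked at Gg.
Path 2: Mm ← Rr → Gg → Ee ← Dd
  Gg is a chain here and Gg is conditioned on, so the path is blocked at Gg.
Path 3: Mm ← Rr → Kk ← Hh ← Gg → Dd
  Gg is a fork here and Gg is conditioned on, so the path is blocked at Gg.
Path 4: Mm ← Rr → Kk ← Hh ← Gg → Ee ← Dd
  Gg is a fork here and Gg is conditioned on, so the path is blocked at Gg.
Path 5: Mm ← Rr → Kk ← Gg → Dd
  Gg is a fork here and Gg is conditioned on, so the path is blocked at Gg.
Path 6: Mm ← Rr → Kk ← Gg → Ee ← Dd
  Gg is a fork here and Gg is conditioned on, so the path is blocked at Gg.
Since every path is blocked, d-separation holds.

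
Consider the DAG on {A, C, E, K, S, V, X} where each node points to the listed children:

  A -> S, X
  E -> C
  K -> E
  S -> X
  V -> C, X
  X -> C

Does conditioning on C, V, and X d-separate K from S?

Yes

4 paths connect K and S; each must be blocked for d-separation to hold:
Path 1: K → E → C ← X ← A → S
  X is a chain here and X is conditioned on, so the path is blocked at X.
Path 2: K → E → C ← X ← S
  X is a chain here and X is conditioned on, so the path is blocked at X.
Path 3: K → E → C ← V → X ← A → S
  V is a fork here and V is conditioned on, so the path is blocked at V.
Path 4: K → E → C ← V → X ← S
  V is a fork here and V is conditioned on, so the path is blocked at V.
All paths are blocked; K ⊥ S | {C, V, X} holds.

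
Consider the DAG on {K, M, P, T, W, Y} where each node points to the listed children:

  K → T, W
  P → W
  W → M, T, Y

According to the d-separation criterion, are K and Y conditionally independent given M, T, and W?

Yes

2 paths connect K and Y; each must be blocked for d-separation to hold:
  1. K → T ← W → Y — T:collider[open]; W:fork[blocks] ⇒ blocked
  2. K → W → Y — W:chain[blocks] ⇒ blocked
All paths are blocked; K ⊥ Y | {M, T, W} holds.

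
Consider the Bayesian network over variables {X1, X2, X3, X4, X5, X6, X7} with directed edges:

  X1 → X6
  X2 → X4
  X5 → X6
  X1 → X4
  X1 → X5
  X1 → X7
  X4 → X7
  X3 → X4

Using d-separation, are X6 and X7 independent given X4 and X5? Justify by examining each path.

No

We examine all 4 paths between X6 and X7:
  1. X6 ← X5 ← X1 → X4 → X7 — X5:chain[blocks]; X1:fork[open]; X4:chain[blocks] ⇒ blocked
  2. X6 ← X5 ← X1 → X7 — X5:chain[blocks]; X1:fork[open] ⇒ blocked
  3. X6 ← X1 → X4 → X7 — X1:fork[open]; X4:chain[blocks] ⇒ blocked
  4. X6 ← X1 → X7 — X1:fork[open] ⇒ active
Because an active path exists, X6 and X7 are not d-separated.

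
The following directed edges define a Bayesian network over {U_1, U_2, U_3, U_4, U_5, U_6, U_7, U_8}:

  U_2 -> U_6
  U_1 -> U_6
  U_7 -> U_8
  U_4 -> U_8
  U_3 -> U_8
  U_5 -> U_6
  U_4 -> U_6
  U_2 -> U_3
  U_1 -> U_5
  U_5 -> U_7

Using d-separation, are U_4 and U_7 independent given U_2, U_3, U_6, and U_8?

There are 6 undirected paths between U_4 and U_7; checking each against the conditioning set {U_2, U_3, U_6, U_8}:
Path 1: U_4 → U_6 ← U_5 → U_7
  U_6 is a collider and U_6 is conditioned on, which opens it; U_5 is a fork and U_5 is not conditioned on — no node blocks this path, so it is active.
Path 2: U_4 → U_6 ← U_1 → U_5 → U_7
  U_6 is a collider and U_6 is conditioned on, which opens it; U_1 is a fork and U_1 is not conditioned on; U_5 is a chain and U_5 is not conditioned on — no node blocks this path, so it is active.
Path 3: U_4 → U_6 ← U_2 → U_3 → U_8 ← U_7
  U_2 is a fork here and U_2 is conditioned on, so the path is blocked at U_2.
Path 4: U_4 → U_8 ← U_3 ← U_2 → U_6 ← U_5 → U_7
  U_3 is a chain here and U_3 is conditioned on, so the path is blocked at U_3.
Path 5: U_4 → U_8 ← U_3 ← U_2 → U_6 ← U_1 → U_5 → U_7
  U_3 is a chain here and U_3 is conditioned on, so the path is blocked at U_3.
Path 6: U_4 → U_8 ← U_7
  U_8 is a collider and U_8 is conditioned on, which opens it — no node blocks this path, so it is active.
Because an active path exists, U_4 and U_7 are not d-separated.

No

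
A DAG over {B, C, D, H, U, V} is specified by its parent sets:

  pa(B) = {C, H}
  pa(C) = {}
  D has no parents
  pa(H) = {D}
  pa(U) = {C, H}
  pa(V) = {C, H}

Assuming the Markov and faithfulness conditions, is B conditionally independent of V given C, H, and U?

Yes — B and V are d-separated given {C, H, U}.

Enumerating the 4 paths from B to V and testing each for blocking by {C, H, U}:
Path 1: B ← H → U ← C → V
  H is a fork here and H is conditioned on, so the path is blocked at H.
Path 2: B ← H → V
  H is a fork here and H is conditioned on, so the path is blocked at H.
Path 3: B ← C → U ← H → V
  C is a fork here and C is conditioned on, so the path is blocked at C.
Path 4: B ← C → V
  C is a fork here and C is conditioned on, so the path is blocked at C.
Since every path is blocked, d-separation holds.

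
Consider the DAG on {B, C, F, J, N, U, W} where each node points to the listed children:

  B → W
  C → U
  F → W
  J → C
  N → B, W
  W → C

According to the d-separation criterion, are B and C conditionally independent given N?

There are 2 undirected paths between B and C; checking each against the conditioning set {N}:
  1. B → W → C — W:chain[open] ⇒ active
  2. B ← N → W → C — N:fork[blocks]; W:chain[open] ⇒ blocked
Because an active path exists, B and C are not d-separated.

No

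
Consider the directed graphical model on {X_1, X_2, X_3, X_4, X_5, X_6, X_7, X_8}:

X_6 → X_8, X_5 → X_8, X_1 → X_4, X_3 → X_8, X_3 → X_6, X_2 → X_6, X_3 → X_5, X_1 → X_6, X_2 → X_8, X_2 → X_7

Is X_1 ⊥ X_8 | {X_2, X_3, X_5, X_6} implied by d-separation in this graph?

Enumerating the 4 paths from X_1 to X_8 and testing each for blocking by {X_2, X_3, X_5, X_6}:
Path 1: X_1 → X_6 ← X_2 → X_8
  X_2 is a fork here and X_2 is conditioned on, so the path is blocked at X_2.
Path 2: X_1 → X_6 → X_8
  X_6 is a chain here and X_6 is conditioned on, so the path is blocked at X_6.
Path 3: X_1 → X_6 ← X_3 → X_5 → X_8
  X_3 is a fork here and X_3 is conditioned on, so the path is blocked at X_3.
Path 4: X_1 → X_6 ← X_3 → X_8
  X_3 is a fork here and X_3 is conditioned on, so the path is blocked at X_3.
All paths are blocked; X_1 ⊥ X_8 | {X_2, X_3, X_5, X_6} holds.

Yes — X_1 and X_8 are d-separated given {X_2, X_3, X_5, X_6}.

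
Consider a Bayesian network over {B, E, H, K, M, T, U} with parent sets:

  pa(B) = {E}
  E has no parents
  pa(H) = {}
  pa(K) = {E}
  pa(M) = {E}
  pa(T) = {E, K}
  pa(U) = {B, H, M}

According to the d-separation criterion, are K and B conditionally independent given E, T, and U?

Yes

Enumerating the 4 paths from K to B and testing each for blocking by {E, T, U}:
  1. K → T ← E → M → U ← B — T:collider[open]; E:fork[blocks]; M:chain[open]; U:collider[open] ⇒ blocked
  2. K → T ← E → B — T:collider[open]; E:fork[blocks] ⇒ blocked
  3. K ← E → M → U ← B — E:fork[blocks]; M:chain[open]; U:collider[open] ⇒ blocked
  4. K ← E → B — E:fork[blocks] ⇒ blocked
All paths are blocked; K ⊥ B | {E, T, U} holds.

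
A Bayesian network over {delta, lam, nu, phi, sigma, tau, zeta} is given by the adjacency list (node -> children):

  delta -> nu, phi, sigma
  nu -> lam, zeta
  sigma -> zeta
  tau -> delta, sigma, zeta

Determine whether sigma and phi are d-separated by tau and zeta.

No

5 paths connect sigma and phi; each must be blocked for d-separation to hold:
  1. sigma ← delta → phi — delta:fork[open] ⇒ active
  2. sigma → zeta ← nu ← delta → phi — zeta:collider[open]; nu:chain[open]; delta:fork[open] ⇒ active
  3. sigma → zeta ← tau → delta → phi — zeta:collider[open]; tau:fork[blocks]; delta:chain[open] ⇒ blocked
  4. sigma ← tau → delta → phi — tau:fork[blocks]; delta:chain[open] ⇒ blocked
  5. sigma ← tau → zeta ← nu ← delta → phi — tau:fork[blocks]; zeta:collider[open]; nu:chain[open]; delta:fork[open] ⇒ blocked
At least one path is unblocked, so d-separation fails.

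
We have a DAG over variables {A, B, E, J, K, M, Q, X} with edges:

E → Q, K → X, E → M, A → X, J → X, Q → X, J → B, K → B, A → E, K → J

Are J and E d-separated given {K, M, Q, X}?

We examine all 6 paths between J and E:
Path 1: J ← K → X ← A → E
  K is a fork here and K is conditioned on, so the path is blocked at K.
Path 2: J ← K → X ← Q ← E
  K is a fork here and K is conditioned on, so the path is blocked at K.
Path 3: J → X ← A → E
  X is a collider and X is conditioned on, which opens it; A is a fork and A is not conditioned on — no node blocks this path, so it is active.
Path 4: J → X ← Q ← E
  Q is a chain here and Q is conditioned on, so the path is blocked at Q.
Path 5: J → B ← K → X ← A → E
  B is a collider here and neither B nor any of its descendants is conditioned on, so the collider stays closed — the path is blocked at B.
Path 6: J → B ← K → X ← Q ← E
  B is a collider here and neither B nor any of its descendants is conditioned on, so the collider stays closed — the path is blocked at B.
Since the path J → X ← A → E is active, J and E are not d-separated given {K, M, Q, X}.

No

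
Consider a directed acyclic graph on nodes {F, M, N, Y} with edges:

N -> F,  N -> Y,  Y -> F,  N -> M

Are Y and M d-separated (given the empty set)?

No

There are 2 undirected paths between Y and M; checking each against the conditioning set ∅:
Path 1: Y ← N → M
  N is a fork and N is not conditioned on — no node blocks this path, so it is active.
Path 2: Y → F ← N → M
  F is a collider here and neither F nor any of its descendants is conditioned on, so the collider stays closed — the path is blocked at F.
Because an active path exists, Y and M are not d-separated.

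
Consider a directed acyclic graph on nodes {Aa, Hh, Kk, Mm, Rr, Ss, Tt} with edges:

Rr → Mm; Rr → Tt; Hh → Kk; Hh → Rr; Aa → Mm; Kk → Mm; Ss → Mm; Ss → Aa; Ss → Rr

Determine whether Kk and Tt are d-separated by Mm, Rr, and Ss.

4 paths connect Kk and Tt; each must be blocked for d-separation to hold:
  1. Kk → Mm ← Ss → Rr → Tt — Mm:collider[open]; Ss:fork[blocks]; Rr:chain[blocks] ⇒ blocked
  2. Kk → Mm ← Aa ← Ss → Rr → Tt — Mm:collider[open]; Aa:chain[open]; Ss:fork[blocks]; Rr:chain[blocks] ⇒ blocked
  3. Kk → Mm ← Rr → Tt — Mm:collider[open]; Rr:fork[blocks] ⇒ blocked
  4. Kk ← Hh → Rr → Tt — Hh:fork[open]; Rr:chain[blocks] ⇒ blocked
Since every path is blocked, d-separation holds.

Yes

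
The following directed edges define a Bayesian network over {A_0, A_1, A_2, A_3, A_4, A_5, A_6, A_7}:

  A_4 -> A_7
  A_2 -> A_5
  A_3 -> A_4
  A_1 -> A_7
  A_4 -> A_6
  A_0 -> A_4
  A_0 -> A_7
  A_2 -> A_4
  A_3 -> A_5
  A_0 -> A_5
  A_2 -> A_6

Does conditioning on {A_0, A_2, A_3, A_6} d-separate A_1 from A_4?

Enumerating the 5 paths from A_1 to A_4 and testing each for blocking by {A_0, A_2, A_3, A_6}:
Path 1: A_1 → A_7 ← A_0 → A_5 ← A_3 → A_4
  A_7 is a collider here and neither A_7 nor any of its descendants is conditioned on, so the collider stays closed — the path is blocked at A_7.
Path 2: A_1 → A_7 ← A_0 → A_5 ← A_2 → A_4
  A_7 is a collider here and neither A_7 nor any of its descendants is conditioned on, so the collider stays closed — the path is blocked at A_7.
Path 3: A_1 → A_7 ← A_0 → A_5 ← A_2 → A_6 ← A_4
  A_7 is a collider here and neither A_7 nor any of its descendants is conditioned on, so the collider stays closed — the path is blocked at A_7.
Path 4: A_1 → A_7 ← A_0 → A_4
  A_7 is a collider here and neither A_7 nor any of its descendants is conditioned on, so the collider stays closed — the path is blocked at A_7.
Path 5: A_1 → A_7 ← A_4
  A_7 is a collider here and neither A_7 nor any of its descendants is conditioned on, so the collider stays closed — the path is blocked at A_7.
All paths are blocked; A_1 ⊥ A_4 | {A_0, A_2, A_3, A_6} holds.

Yes — A_1 and A_4 are d-separated given {A_0, A_2, A_3, A_6}.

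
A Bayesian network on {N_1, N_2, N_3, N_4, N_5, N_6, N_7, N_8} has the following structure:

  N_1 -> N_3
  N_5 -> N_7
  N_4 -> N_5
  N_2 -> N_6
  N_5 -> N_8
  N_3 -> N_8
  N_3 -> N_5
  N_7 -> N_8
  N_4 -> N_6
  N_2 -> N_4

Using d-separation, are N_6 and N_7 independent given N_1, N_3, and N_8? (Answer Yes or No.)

No — N_6 and N_7 are not d-separated given {N_1, N_3, N_8}.

There are 6 undirected paths between N_6 and N_7; checking each against the conditioning set {N_1, N_3, N_8}:
Path 1: N_6 ← N_4 → N_5 → N_7
  N_4 is a fork and N_4 is not conditioned on; N_5 is a chain and N_5 is not conditioned on — no node blocks this path, so it is active.
Path 2: N_6 ← N_4 → N_5 → N_8 ← N_7
  N_4 is a fork and N_4 is not conditioned on; N_5 is a chain and N_5 is not conditioned on; N_8 is a collider and N_8 is conditioned on, which opens it — no node blocks this path, so it is active.
Path 3: N_6 ← N_4 → N_5 ← N_3 → N_8 ← N_7
  N_3 is a fork here and N_3 is conditioned on, so the path is blocked at N_3.
Path 4: N_6 ← N_2 → N_4 → N_5 → N_7
  N_2 is a fork and N_2 is not conditioned on; N_4 is a chain and N_4 is not conditioned on; N_5 is a chain and N_5 is not conditioned on — no node blocks this path, so it is active.
Path 5: N_6 ← N_2 → N_4 → N_5 → N_8 ← N_7
  N_2 is a fork and N_2 is not conditioned on; N_4 is a chain and N_4 is not conditioned on; N_5 is a chain and N_5 is not conditioned on; N_8 is a collider and N_8 is conditioned on, which opens it — no node blocks this path, so it is active.
Path 6: N_6 ← N_2 → N_4 → N_5 ← N_3 → N_8 ← N_7
  N_3 is a fork here and N_3 is conditioned on, so the path is blocked at N_3.
Because an active path exists, N_6 and N_7 are not d-separated.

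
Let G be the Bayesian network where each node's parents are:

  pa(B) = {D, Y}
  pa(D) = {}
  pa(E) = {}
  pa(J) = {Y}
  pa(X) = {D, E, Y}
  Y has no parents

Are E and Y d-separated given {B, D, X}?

No

There are 2 undirected paths between E and Y; checking each against the conditioning set {B, D, X}:
  1. E → X ← Y — X:collider[open] ⇒ active
  2. E → X ← D → B ← Y — X:collider[open]; D:fork[blocks]; B:collider[open] ⇒ blocked
Since the path E → X ← Y is active, E and Y are not d-separated given {B, D, X}.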